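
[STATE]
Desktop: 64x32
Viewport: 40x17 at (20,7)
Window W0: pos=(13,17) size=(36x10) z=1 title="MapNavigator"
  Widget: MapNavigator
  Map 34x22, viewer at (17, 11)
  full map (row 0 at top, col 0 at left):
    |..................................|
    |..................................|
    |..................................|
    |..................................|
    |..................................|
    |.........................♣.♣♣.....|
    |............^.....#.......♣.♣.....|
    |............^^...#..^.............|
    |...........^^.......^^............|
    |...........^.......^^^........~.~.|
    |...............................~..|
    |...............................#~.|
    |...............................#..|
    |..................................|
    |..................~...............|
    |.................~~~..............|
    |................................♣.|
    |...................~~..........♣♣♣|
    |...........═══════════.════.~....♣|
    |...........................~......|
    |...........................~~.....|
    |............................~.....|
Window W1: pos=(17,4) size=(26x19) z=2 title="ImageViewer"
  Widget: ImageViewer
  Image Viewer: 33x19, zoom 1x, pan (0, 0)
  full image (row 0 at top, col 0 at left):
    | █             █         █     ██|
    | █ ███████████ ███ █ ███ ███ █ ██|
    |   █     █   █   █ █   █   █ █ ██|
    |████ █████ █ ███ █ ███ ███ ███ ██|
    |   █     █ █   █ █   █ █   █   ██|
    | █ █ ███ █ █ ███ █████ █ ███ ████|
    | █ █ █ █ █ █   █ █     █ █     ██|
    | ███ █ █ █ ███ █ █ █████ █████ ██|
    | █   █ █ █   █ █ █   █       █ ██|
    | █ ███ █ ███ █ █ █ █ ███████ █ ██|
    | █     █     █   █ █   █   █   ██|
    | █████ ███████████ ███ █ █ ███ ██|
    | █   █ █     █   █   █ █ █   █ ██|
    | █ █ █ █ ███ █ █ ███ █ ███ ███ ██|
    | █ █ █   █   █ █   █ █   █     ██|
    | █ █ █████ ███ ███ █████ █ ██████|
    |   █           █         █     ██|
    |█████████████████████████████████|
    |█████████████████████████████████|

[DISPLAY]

             █        ┃                 
 ███████████ ███ █ ███┃                 
 █     █   █   █ █   █┃                 
██ █████ █ ███ █ ███ █┃                 
 █     █ █   █ █   █ █┃                 
 █ ███ █ █ ███ █████ █┃                 
 █ █ █ █ █   █ █     █┃                 
██ █ █ █ ███ █ █ █████┃                 
   █ █ █   █ █ █   █  ┃                 
 ███ █ ███ █ █ █ █ ███┃                 
     █     █   █ █   █┃━━━━━┓           
████ ███████████ ███ █┃     ┃           
   █ █     █   █   █ █┃─────┨           
 █ █ █ ███ █ █ ███ █ █┃.....┃           
 █ █   █   █ █   █ █  ┃.~.~.┃           
━━━━━━━━━━━━━━━━━━━━━━┛..~..┃           
...........@.............#~.┃           


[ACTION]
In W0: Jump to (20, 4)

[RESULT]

             █        ┃                 
 ███████████ ███ █ ███┃                 
 █     █   █   █ █   █┃                 
██ █████ █ ███ █ ███ █┃                 
 █     █ █   █ █   █ █┃                 
 █ ███ █ █ ███ █████ █┃                 
 █ █ █ █ █   █ █     █┃                 
██ █ █ █ ███ █ █ █████┃                 
   █ █ █   █ █ █   █  ┃                 
 ███ █ ███ █ █ █ █ ███┃                 
     █     █   █ █   █┃━━━━━┓           
████ ███████████ ███ █┃     ┃           
   █ █     █   █   █ █┃─────┨           
 █ █ █ ███ █ █ ███ █ █┃..   ┃           
 █ █   █   █ █   █ █  ┃..   ┃           
━━━━━━━━━━━━━━━━━━━━━━┛..   ┃           
...........@.............   ┃           


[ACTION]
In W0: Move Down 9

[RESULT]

             █        ┃                 
 ███████████ ███ █ ███┃                 
 █     █   █   █ █   █┃                 
██ █████ █ ███ █ ███ █┃                 
 █     █ █   █ █   █ █┃                 
 █ ███ █ █ ███ █████ █┃                 
 █ █ █ █ █   █ █     █┃                 
██ █ █ █ ███ █ █ █████┃                 
   █ █ █   █ █ █   █  ┃                 
 ███ █ ███ █ █ █ █ ███┃                 
     █     █   █ █   █┃━━━━━┓           
████ ███████████ ███ █┃     ┃           
   █ █     █   █   █ █┃─────┨           
 █ █ █ ███ █ █ ███ █ █┃..   ┃           
 █ █   █   █ █   █ █  ┃~.   ┃           
━━━━━━━━━━━━━━━━━━━━━━┛..   ┃           
...........@.............   ┃           


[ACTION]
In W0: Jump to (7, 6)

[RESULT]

             █        ┃                 
 ███████████ ███ █ ███┃                 
 █     █   █   █ █   █┃                 
██ █████ █ ███ █ ███ █┃                 
 █     █ █   █ █   █ █┃                 
 █ ███ █ █ ███ █████ █┃                 
 █ █ █ █ █   █ █     █┃                 
██ █ █ █ ███ █ █ █████┃                 
   █ █ █   █ █ █   █  ┃                 
 ███ █ ███ █ █ █ █ ███┃                 
     █     █   █ █   █┃━━━━━┓           
████ ███████████ ███ █┃     ┃           
   █ █     █   █   █ █┃─────┨           
 █ █ █ ███ █ █ ███ █ █┃.....┃           
 █ █   █   █ █   █ █  ┃.....┃           
━━━━━━━━━━━━━━━━━━━━━━┛.....┃           
    .......@....^.....#.....┃           


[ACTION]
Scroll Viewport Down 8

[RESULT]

   █ █ █   █ █ █   █  ┃                 
 ███ █ ███ █ █ █ █ ███┃                 
     █     █   █ █   █┃━━━━━┓           
████ ███████████ ███ █┃     ┃           
   █ █     █   █   █ █┃─────┨           
 █ █ █ ███ █ █ ███ █ █┃.....┃           
 █ █   █   █ █   █ █  ┃.....┃           
━━━━━━━━━━━━━━━━━━━━━━┛.....┃           
    .......@....^.....#.....┃           
    ............^^...#..^...┃           
    ...........^^.......^^..┃           
━━━━━━━━━━━━━━━━━━━━━━━━━━━━┛           
                                        
                                        
                                        
                                        
                                        


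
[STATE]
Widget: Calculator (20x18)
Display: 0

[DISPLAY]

                   0
┌───┬───┬───┬───┐   
│ 7 │ 8 │ 9 │ ÷ │   
├───┼───┼───┼───┤   
│ 4 │ 5 │ 6 │ × │   
├───┼───┼───┼───┤   
│ 1 │ 2 │ 3 │ - │   
├───┼───┼───┼───┤   
│ 0 │ . │ = │ + │   
├───┼───┼───┼───┤   
│ C │ MC│ MR│ M+│   
└───┴───┴───┴───┘   
                    
                    
                    
                    
                    
                    


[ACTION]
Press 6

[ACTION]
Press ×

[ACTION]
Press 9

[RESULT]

                   9
┌───┬───┬───┬───┐   
│ 7 │ 8 │ 9 │ ÷ │   
├───┼───┼───┼───┤   
│ 4 │ 5 │ 6 │ × │   
├───┼───┼───┼───┤   
│ 1 │ 2 │ 3 │ - │   
├───┼───┼───┼───┤   
│ 0 │ . │ = │ + │   
├───┼───┼───┼───┤   
│ C │ MC│ MR│ M+│   
└───┴───┴───┴───┘   
                    
                    
                    
                    
                    
                    


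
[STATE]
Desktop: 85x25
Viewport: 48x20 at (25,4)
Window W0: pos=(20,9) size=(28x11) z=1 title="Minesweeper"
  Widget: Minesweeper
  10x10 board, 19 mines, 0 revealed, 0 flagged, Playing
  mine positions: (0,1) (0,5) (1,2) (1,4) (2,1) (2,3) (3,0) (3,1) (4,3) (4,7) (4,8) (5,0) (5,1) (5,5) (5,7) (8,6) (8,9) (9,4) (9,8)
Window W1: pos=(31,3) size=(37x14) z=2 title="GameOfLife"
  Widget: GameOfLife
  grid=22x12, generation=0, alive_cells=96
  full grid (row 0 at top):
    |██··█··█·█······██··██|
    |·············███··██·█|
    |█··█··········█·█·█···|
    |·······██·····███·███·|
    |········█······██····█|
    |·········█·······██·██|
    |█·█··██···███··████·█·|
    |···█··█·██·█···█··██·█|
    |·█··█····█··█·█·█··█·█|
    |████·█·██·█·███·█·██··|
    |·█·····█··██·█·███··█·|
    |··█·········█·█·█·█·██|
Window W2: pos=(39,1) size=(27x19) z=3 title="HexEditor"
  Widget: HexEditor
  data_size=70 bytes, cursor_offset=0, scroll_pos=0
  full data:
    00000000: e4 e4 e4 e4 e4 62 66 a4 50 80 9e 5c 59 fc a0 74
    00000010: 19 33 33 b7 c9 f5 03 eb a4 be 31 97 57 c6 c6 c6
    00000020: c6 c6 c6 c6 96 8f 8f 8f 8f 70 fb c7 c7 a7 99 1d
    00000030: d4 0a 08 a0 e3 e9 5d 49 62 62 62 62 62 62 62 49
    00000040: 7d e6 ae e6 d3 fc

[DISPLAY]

      ┃ GameOf┃00000000  E4 e4 e4 e4 e4 ┃ ┃     
      ┠───────┃00000010  19 33 33 b7 c9 ┃─┨     
      ┃Gen: 0 ┃00000020  c6 c6 c6 c6 96 ┃ ┃     
      ┃·······┃00000030  d4 0a 08 a0 e3 ┃ ┃     
      ┃█··█···┃00000040  7d e6 ae e6 d3 ┃ ┃     
━━━━━━┃·······┃                         ┃ ┃     
esweep┃·······┃                         ┃ ┃     
──────┃·······┃                         ┃ ┃     
■■■■■■┃█·█··██┃                         ┃ ┃     
■■■■■■┃···█··█┃                         ┃ ┃     
■■■■■■┃·█··█··┃                         ┃ ┃     
■■■■■■┃████·█·┃                         ┃ ┃     
■■■■■■┗━━━━━━━┃                         ┃━┛     
■■■■■■        ┃                         ┃       
■■■■■■        ┃                         ┃       
━━━━━━━━━━━━━━┗━━━━━━━━━━━━━━━━━━━━━━━━━┛       
                                                
                                                
                                                
                                                


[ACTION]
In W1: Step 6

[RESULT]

      ┃ GameOf┃00000000  E4 e4 e4 e4 e4 ┃ ┃     
      ┠───────┃00000010  19 33 33 b7 c9 ┃─┨     
      ┃Gen: 6 ┃00000020  c6 c6 c6 c6 96 ┃ ┃     
      ┃·······┃00000030  d4 0a 08 a0 e3 ┃ ┃     
      ┃·······┃00000040  7d e6 ae e6 d3 ┃ ┃     
━━━━━━┃·······┃                         ┃ ┃     
esweep┃·······┃                         ┃ ┃     
──────┃···██··┃                         ┃ ┃     
■■■■■■┃··█····┃                         ┃ ┃     
■■■■■■┃··███··┃                         ┃ ┃     
■■■■■■┃██·····┃                         ┃ ┃     
■■■■■■┃███····┃                         ┃ ┃     
■■■■■■┗━━━━━━━┃                         ┃━┛     
■■■■■■        ┃                         ┃       
■■■■■■        ┃                         ┃       
━━━━━━━━━━━━━━┗━━━━━━━━━━━━━━━━━━━━━━━━━┛       
                                                
                                                
                                                
                                                


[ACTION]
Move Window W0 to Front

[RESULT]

      ┃ GameOf┃00000000  E4 e4 e4 e4 e4 ┃ ┃     
      ┠───────┃00000010  19 33 33 b7 c9 ┃─┨     
      ┃Gen: 6 ┃00000020  c6 c6 c6 c6 96 ┃ ┃     
      ┃·······┃00000030  d4 0a 08 a0 e3 ┃ ┃     
      ┃·······┃00000040  7d e6 ae e6 d3 ┃ ┃     
━━━━━━━━━━━━━━━━━━━━━━┓                 ┃ ┃     
esweeper              ┃                 ┃ ┃     
──────────────────────┨                 ┃ ┃     
■■■■■■                ┃                 ┃ ┃     
■■■■■■                ┃                 ┃ ┃     
■■■■■■                ┃                 ┃ ┃     
■■■■■■                ┃                 ┃ ┃     
■■■■■■                ┃                 ┃━┛     
■■■■■■                ┃                 ┃       
■■■■■■                ┃                 ┃       
━━━━━━━━━━━━━━━━━━━━━━┛━━━━━━━━━━━━━━━━━┛       
                                                
                                                
                                                
                                                


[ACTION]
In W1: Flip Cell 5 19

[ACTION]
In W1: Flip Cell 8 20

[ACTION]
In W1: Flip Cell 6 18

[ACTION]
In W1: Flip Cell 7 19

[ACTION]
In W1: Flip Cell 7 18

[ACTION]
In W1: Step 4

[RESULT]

      ┃ GameOf┃00000000  E4 e4 e4 e4 e4 ┃ ┃     
      ┠───────┃00000010  19 33 33 b7 c9 ┃─┨     
      ┃Gen: 10┃00000020  c6 c6 c6 c6 96 ┃ ┃     
      ┃·······┃00000030  d4 0a 08 a0 e3 ┃ ┃     
      ┃·······┃00000040  7d e6 ae e6 d3 ┃ ┃     
━━━━━━━━━━━━━━━━━━━━━━┓                 ┃ ┃     
esweeper              ┃                 ┃ ┃     
──────────────────────┨                 ┃ ┃     
■■■■■■                ┃                 ┃ ┃     
■■■■■■                ┃                 ┃ ┃     
■■■■■■                ┃                 ┃ ┃     
■■■■■■                ┃                 ┃ ┃     
■■■■■■                ┃                 ┃━┛     
■■■■■■                ┃                 ┃       
■■■■■■                ┃                 ┃       
━━━━━━━━━━━━━━━━━━━━━━┛━━━━━━━━━━━━━━━━━┛       
                                                
                                                
                                                
                                                


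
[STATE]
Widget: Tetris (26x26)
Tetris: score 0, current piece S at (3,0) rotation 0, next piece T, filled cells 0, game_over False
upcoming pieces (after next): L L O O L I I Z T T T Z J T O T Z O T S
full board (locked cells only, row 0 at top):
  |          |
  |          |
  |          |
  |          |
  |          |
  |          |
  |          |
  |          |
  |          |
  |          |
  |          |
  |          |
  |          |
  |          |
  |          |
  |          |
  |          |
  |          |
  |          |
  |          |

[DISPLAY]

    ░░    │Next:          
   ░░     │ ▒             
          │▒▒▒            
          │               
          │               
          │               
          │Score:         
          │0              
          │               
          │               
          │               
          │               
          │               
          │               
          │               
          │               
          │               
          │               
          │               
          │               
          │               
          │               
          │               
          │               
          │               
          │               


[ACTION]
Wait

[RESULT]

          │Next:          
    ░░    │ ▒             
   ░░     │▒▒▒            
          │               
          │               
          │               
          │Score:         
          │0              
          │               
          │               
          │               
          │               
          │               
          │               
          │               
          │               
          │               
          │               
          │               
          │               
          │               
          │               
          │               
          │               
          │               
          │               


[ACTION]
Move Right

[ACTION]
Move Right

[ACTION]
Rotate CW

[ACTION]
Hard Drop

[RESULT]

    ▒     │Next:          
   ▒▒▒    │  ▒            
          │▒▒▒            
          │               
          │               
          │               
          │Score:         
          │0              
          │               
          │               
          │               
          │               
          │               
          │               
          │               
          │               
          │               
     ░    │               
     ░░   │               
      ░   │               
          │               
          │               
          │               
          │               
          │               
          │               


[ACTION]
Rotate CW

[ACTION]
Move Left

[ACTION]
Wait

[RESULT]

          │Next:          
  ▒       │  ▒            
  ▒▒      │▒▒▒            
  ▒       │               
          │               
          │               
          │Score:         
          │0              
          │               
          │               
          │               
          │               
          │               
          │               
          │               
          │               
          │               
     ░    │               
     ░░   │               
      ░   │               
          │               
          │               
          │               
          │               
          │               
          │               


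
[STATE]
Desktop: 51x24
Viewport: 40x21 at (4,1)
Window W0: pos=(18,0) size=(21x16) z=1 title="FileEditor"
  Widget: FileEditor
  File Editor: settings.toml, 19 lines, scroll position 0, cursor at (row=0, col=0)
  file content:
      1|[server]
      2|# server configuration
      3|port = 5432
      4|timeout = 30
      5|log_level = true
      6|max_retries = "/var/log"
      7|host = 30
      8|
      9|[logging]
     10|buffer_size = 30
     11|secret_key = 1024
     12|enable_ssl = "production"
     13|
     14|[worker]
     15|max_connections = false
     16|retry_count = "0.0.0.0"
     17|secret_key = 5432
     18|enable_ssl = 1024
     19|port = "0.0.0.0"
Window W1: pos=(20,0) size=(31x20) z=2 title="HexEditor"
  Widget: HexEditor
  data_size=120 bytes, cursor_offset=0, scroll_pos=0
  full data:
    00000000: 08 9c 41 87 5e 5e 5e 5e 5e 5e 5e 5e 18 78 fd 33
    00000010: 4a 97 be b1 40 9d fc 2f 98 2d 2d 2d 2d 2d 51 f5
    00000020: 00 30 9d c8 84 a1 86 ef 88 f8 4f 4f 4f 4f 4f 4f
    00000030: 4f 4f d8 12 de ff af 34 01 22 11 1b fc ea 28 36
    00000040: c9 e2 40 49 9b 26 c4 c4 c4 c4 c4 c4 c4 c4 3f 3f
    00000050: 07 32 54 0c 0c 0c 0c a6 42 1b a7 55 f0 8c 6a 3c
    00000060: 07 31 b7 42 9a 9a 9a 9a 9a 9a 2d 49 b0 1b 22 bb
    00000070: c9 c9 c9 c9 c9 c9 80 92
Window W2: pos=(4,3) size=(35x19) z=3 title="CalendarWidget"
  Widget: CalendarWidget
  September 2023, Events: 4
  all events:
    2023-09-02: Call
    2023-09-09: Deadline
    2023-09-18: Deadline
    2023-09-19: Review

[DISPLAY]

              ┃ ┃ HexEditor             
              ┠─┠───────────────────────
┏━━━━━━━━━━━━━━━━━━━━━━━━━━━━━━━━━┓ 87 5
┃ CalendarWidget                  ┃ b1 4
┠─────────────────────────────────┨ c8 8
┃          September 2023         ┃ 12 d
┃Mo Tu We Th Fr Sa Su             ┃ 49 9
┃             1  2*  3            ┃ 0c 0
┃ 4  5  6  7  8  9* 10            ┃ 42 9
┃11 12 13 14 15 16 17             ┃ c9 c
┃18* 19* 20 21 22 23 24           ┃     
┃25 26 27 28 29 30                ┃     
┃                                 ┃     
┃                                 ┃     
┃                                 ┃     
┃                                 ┃     
┃                                 ┃     
┃                                 ┃     
┃                                 ┃━━━━━
┃                                 ┃     
┗━━━━━━━━━━━━━━━━━━━━━━━━━━━━━━━━━┛     


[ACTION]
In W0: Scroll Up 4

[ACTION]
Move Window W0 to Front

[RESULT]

              ┃ FileEditor        ┃     
              ┠───────────────────┨─────
┏━━━━━━━━━━━━━┃█server]          ▲┃ 87 5
┃ CalendarWidg┃# server configura█┃ b1 4
┠─────────────┃port = 5432       ░┃ c8 8
┃          Sep┃timeout = 30      ░┃ 12 d
┃Mo Tu We Th F┃log_level = true  ░┃ 49 9
┃             ┃max_retries = "/va░┃ 0c 0
┃ 4  5  6  7  ┃host = 30         ░┃ 42 9
┃11 12 13 14 1┃                  ░┃ c9 c
┃18* 19* 20 21┃[logging]         ░┃     
┃25 26 27 28 2┃buffer_size = 30  ░┃     
┃             ┃secret_key = 1024 ░┃     
┃             ┃enable_ssl = "prod▼┃     
┃             ┗━━━━━━━━━━━━━━━━━━━┛     
┃                                 ┃     
┃                                 ┃     
┃                                 ┃     
┃                                 ┃━━━━━
┃                                 ┃     
┗━━━━━━━━━━━━━━━━━━━━━━━━━━━━━━━━━┛     


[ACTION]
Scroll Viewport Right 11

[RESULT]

       ┃ FileEditor        ┃           ┃
       ┠───────────────────┨───────────┨
━━━━━━━┃█server]          ▲┃ 87 5e 5e 5┃
darWidg┃# server configura█┃ b1 40 9d f┃
───────┃port = 5432       ░┃ c8 84 a1 8┃
    Sep┃timeout = 30      ░┃ 12 de ff a┃
We Th F┃log_level = true  ░┃ 49 9b 26 c┃
       ┃max_retries = "/va░┃ 0c 0c 0c 0┃
 6  7  ┃host = 30         ░┃ 42 9a 9a 9┃
13 14 1┃                  ░┃ c9 c9 c9 8┃
* 20 21┃[logging]         ░┃           ┃
27 28 2┃buffer_size = 30  ░┃           ┃
       ┃secret_key = 1024 ░┃           ┃
       ┃enable_ssl = "prod▼┃           ┃
       ┗━━━━━━━━━━━━━━━━━━━┛           ┃
                           ┃           ┃
                           ┃           ┃
                           ┃           ┃
                           ┃━━━━━━━━━━━┛
                           ┃            
━━━━━━━━━━━━━━━━━━━━━━━━━━━┛            


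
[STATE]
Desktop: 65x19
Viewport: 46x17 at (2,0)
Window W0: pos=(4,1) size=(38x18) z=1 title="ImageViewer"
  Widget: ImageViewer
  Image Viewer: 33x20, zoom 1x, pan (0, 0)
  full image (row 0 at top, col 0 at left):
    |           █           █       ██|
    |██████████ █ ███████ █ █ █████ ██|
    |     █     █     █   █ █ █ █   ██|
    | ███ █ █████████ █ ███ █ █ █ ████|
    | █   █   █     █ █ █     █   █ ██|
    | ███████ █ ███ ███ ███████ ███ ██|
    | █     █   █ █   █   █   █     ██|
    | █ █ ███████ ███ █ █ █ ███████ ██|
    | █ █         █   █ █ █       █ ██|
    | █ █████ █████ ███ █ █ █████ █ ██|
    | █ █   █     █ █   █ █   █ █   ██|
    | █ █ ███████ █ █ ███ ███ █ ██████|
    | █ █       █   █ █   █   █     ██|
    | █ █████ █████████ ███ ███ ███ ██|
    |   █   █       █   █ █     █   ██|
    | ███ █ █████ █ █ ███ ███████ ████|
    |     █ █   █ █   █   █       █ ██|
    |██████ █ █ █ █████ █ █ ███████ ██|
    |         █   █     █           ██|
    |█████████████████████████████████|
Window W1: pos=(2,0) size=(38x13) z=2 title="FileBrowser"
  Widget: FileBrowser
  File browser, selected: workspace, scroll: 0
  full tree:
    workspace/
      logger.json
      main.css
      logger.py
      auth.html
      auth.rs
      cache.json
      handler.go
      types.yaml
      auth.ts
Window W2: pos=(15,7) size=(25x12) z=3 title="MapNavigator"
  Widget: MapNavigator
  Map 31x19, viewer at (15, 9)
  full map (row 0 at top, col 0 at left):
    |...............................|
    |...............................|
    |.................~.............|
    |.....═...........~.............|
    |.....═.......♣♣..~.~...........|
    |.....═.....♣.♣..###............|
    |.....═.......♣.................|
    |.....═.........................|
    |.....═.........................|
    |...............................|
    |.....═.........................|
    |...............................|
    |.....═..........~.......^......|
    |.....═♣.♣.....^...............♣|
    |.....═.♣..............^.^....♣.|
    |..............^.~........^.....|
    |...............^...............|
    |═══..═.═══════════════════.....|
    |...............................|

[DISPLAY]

┏━━━━━━━━━━━━━━━━━━━━━━━━━━━━━━━━━━━━┓        
┃ FileBrowser                        ┃━┓      
┠────────────────────────────────────┨ ┃      
┃> [-] workspace/                    ┃─┨      
┃    logger.json                     ┃ ┃      
┃    main.css                        ┃ ┃      
┃    logger.py                       ┃ ┃      
┃    auth.htm┏━━━━━━━━━━━━━━━━━━━━━━━┓ ┃      
┃    auth.rs ┃ MapNavigator          ┃ ┃      
┃    cache.js┠───────────────────────┨ ┃      
┃    handler.┃.═.....♣.♣..###........┃ ┃      
┃    types.ya┃.═.......♣.............┃ ┃      
┗━━━━━━━━━━━━┃.═.....................┃ ┃      
  ┃ █ █████ █┃.═.....................┃ ┃      
  ┃ █ █   █  ┃...........@...........┃ ┃      
  ┃ █ █ █████┃.═.....................┃ ┃      
  ┃ █ █      ┃.......................┃ ┃      


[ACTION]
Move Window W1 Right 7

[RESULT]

       ┏━━━━━━━━━━━━━━━━━━━━━━━━━━━━━━━━━━━━┓ 
  ┏━━━━┃ FileBrowser                        ┃ 
  ┃ Ima┠────────────────────────────────────┨ 
  ┠────┃> [-] workspace/                    ┃ 
  ┃    ┃    logger.json                     ┃ 
  ┃████┃    main.css                        ┃ 
  ┃    ┃    logger.py                       ┃ 
  ┃ ███┃    a┏━━━━━━━━━━━━━━━━━━━━━━━┓      ┃ 
  ┃ █  ┃    a┃ MapNavigator          ┃      ┃ 
  ┃ ███┃    c┠───────────────────────┨      ┃ 
  ┃ █  ┃    h┃.═.....♣.♣..###........┃      ┃ 
  ┃ █ █┃    t┃.═.......♣.............┃      ┃ 
  ┃ █ █┗━━━━━┃.═.....................┃━━━━━━┛ 
  ┃ █ █████ █┃.═.....................┃ ┃      
  ┃ █ █   █  ┃...........@...........┃ ┃      
  ┃ █ █ █████┃.═.....................┃ ┃      
  ┃ █ █      ┃.......................┃ ┃      


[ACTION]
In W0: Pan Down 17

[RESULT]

       ┏━━━━━━━━━━━━━━━━━━━━━━━━━━━━━━━━━━━━┓ 
  ┏━━━━┃ FileBrowser                        ┃ 
  ┃ Ima┠────────────────────────────────────┨ 
  ┠────┃> [-] workspace/                    ┃ 
  ┃████┃    logger.json                     ┃ 
  ┃    ┃    main.css                        ┃ 
  ┃████┃    logger.py                       ┃ 
  ┃    ┃    a┏━━━━━━━━━━━━━━━━━━━━━━━┓      ┃ 
  ┃    ┃    a┃ MapNavigator          ┃      ┃ 
  ┃    ┃    c┠───────────────────────┨      ┃ 
  ┃    ┃    h┃.═.....♣.♣..###........┃      ┃ 
  ┃    ┃    t┃.═.......♣.............┃      ┃ 
  ┃    ┗━━━━━┃.═.....................┃━━━━━━┛ 
  ┃          ┃.═.....................┃ ┃      
  ┃          ┃...........@...........┃ ┃      
  ┃          ┃.═.....................┃ ┃      
  ┃          ┃.......................┃ ┃      


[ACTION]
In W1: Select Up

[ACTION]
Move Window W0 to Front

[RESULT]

       ┏━━━━━━━━━━━━━━━━━━━━━━━━━━━━━━━━━━━━┓ 
  ┏━━━━━━━━━━━━━━━━━━━━━━━━━━━━━━━━━━━━┓    ┃ 
  ┃ ImageViewer                        ┃────┨ 
  ┠────────────────────────────────────┨    ┃ 
  ┃██████ █ █ █ █████ █ █ ███████ ██   ┃    ┃ 
  ┃         █   █     █           ██   ┃    ┃ 
  ┃█████████████████████████████████   ┃    ┃ 
  ┃                                    ┃    ┃ 
  ┃                                    ┃    ┃ 
  ┃                                    ┃    ┃ 
  ┃                                    ┃    ┃ 
  ┃                                    ┃    ┃ 
  ┃                                    ┃━━━━┛ 
  ┃                                    ┃      
  ┃                                    ┃      
  ┃                                    ┃      
  ┃                                    ┃      


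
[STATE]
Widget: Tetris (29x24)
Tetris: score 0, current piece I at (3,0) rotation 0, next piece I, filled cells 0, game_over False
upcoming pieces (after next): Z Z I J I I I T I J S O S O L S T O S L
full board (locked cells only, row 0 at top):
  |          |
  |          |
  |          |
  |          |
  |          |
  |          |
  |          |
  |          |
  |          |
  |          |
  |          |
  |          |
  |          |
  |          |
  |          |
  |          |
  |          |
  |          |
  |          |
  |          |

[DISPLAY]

   ████   │Next:             
          │████              
          │                  
          │                  
          │                  
          │                  
          │Score:            
          │0                 
          │                  
          │                  
          │                  
          │                  
          │                  
          │                  
          │                  
          │                  
          │                  
          │                  
          │                  
          │                  
          │                  
          │                  
          │                  
          │                  


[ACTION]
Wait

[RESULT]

          │Next:             
   ████   │████              
          │                  
          │                  
          │                  
          │                  
          │Score:            
          │0                 
          │                  
          │                  
          │                  
          │                  
          │                  
          │                  
          │                  
          │                  
          │                  
          │                  
          │                  
          │                  
          │                  
          │                  
          │                  
          │                  


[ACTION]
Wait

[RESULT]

          │Next:             
          │████              
   ████   │                  
          │                  
          │                  
          │                  
          │Score:            
          │0                 
          │                  
          │                  
          │                  
          │                  
          │                  
          │                  
          │                  
          │                  
          │                  
          │                  
          │                  
          │                  
          │                  
          │                  
          │                  
          │                  


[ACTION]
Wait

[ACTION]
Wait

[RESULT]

          │Next:             
          │████              
          │                  
          │                  
   ████   │                  
          │                  
          │Score:            
          │0                 
          │                  
          │                  
          │                  
          │                  
          │                  
          │                  
          │                  
          │                  
          │                  
          │                  
          │                  
          │                  
          │                  
          │                  
          │                  
          │                  


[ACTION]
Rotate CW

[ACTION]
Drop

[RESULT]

          │Next:             
          │████              
          │                  
          │                  
          │                  
   █      │                  
   █      │Score:            
   █      │0                 
   █      │                  
          │                  
          │                  
          │                  
          │                  
          │                  
          │                  
          │                  
          │                  
          │                  
          │                  
          │                  
          │                  
          │                  
          │                  
          │                  


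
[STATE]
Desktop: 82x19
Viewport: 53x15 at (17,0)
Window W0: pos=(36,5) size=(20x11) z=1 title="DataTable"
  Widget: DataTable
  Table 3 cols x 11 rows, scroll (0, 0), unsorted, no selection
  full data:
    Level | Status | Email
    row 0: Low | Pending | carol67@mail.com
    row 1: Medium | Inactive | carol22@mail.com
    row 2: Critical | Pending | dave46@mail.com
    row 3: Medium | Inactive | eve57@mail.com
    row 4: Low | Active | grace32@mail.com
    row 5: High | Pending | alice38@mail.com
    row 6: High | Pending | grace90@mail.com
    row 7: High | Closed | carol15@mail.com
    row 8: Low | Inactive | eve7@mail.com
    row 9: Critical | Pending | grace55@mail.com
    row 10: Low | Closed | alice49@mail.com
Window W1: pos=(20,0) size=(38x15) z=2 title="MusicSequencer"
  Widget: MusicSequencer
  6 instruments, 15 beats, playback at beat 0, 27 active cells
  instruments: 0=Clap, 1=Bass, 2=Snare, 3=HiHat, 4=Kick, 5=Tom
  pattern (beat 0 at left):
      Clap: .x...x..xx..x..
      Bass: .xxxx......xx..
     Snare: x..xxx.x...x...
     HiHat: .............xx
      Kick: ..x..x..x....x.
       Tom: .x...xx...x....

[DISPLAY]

   ┏━━━━━━━━━━━━━━━━━━━━━━━━━━━━━━━━━━━━┓            
   ┃ MusicSequencer                     ┃            
   ┠────────────────────────────────────┨            
   ┃      ▼12345678901234               ┃            
   ┃  Clap·█···█··██··█··               ┃            
   ┃  Bass·████······██··               ┃            
   ┃ Snare█··███·█···█···               ┃            
   ┃ HiHat·············██               ┃            
   ┃  Kick··█··█··█····█·               ┃            
   ┃   Tom·█···██···█····               ┃            
   ┃                                    ┃            
   ┃                                    ┃            
   ┃                                    ┃            
   ┃                                    ┃            
   ┗━━━━━━━━━━━━━━━━━━━━━━━━━━━━━━━━━━━━┛            


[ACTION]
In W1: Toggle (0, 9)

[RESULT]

   ┏━━━━━━━━━━━━━━━━━━━━━━━━━━━━━━━━━━━━┓            
   ┃ MusicSequencer                     ┃            
   ┠────────────────────────────────────┨            
   ┃      ▼12345678901234               ┃            
   ┃  Clap·█···█··█···█··               ┃            
   ┃  Bass·████······██··               ┃            
   ┃ Snare█··███·█···█···               ┃            
   ┃ HiHat·············██               ┃            
   ┃  Kick··█··█··█····█·               ┃            
   ┃   Tom·█···██···█····               ┃            
   ┃                                    ┃            
   ┃                                    ┃            
   ┃                                    ┃            
   ┃                                    ┃            
   ┗━━━━━━━━━━━━━━━━━━━━━━━━━━━━━━━━━━━━┛            


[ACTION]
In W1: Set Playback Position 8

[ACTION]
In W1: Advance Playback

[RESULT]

   ┏━━━━━━━━━━━━━━━━━━━━━━━━━━━━━━━━━━━━┓            
   ┃ MusicSequencer                     ┃            
   ┠────────────────────────────────────┨            
   ┃      012345678▼01234               ┃            
   ┃  Clap·█···█··█···█··               ┃            
   ┃  Bass·████······██··               ┃            
   ┃ Snare█··███·█···█···               ┃            
   ┃ HiHat·············██               ┃            
   ┃  Kick··█··█··█····█·               ┃            
   ┃   Tom·█···██···█····               ┃            
   ┃                                    ┃            
   ┃                                    ┃            
   ┃                                    ┃            
   ┃                                    ┃            
   ┗━━━━━━━━━━━━━━━━━━━━━━━━━━━━━━━━━━━━┛            
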